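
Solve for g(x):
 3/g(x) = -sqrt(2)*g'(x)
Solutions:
 g(x) = -sqrt(C1 - 3*sqrt(2)*x)
 g(x) = sqrt(C1 - 3*sqrt(2)*x)


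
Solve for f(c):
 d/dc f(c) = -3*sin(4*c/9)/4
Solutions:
 f(c) = C1 + 27*cos(4*c/9)/16


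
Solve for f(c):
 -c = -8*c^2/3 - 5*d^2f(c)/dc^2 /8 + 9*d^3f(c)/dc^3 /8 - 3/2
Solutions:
 f(c) = C1 + C2*c + C3*exp(5*c/9) - 16*c^4/45 - 172*c^3/75 - 1698*c^2/125


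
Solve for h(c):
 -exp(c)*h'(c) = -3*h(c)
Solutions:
 h(c) = C1*exp(-3*exp(-c))


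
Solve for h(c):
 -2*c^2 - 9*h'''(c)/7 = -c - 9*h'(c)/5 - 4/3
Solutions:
 h(c) = C1 + C2*exp(-sqrt(35)*c/5) + C3*exp(sqrt(35)*c/5) + 10*c^3/27 - 5*c^2/18 + 160*c/189


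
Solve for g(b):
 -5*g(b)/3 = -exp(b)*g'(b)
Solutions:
 g(b) = C1*exp(-5*exp(-b)/3)


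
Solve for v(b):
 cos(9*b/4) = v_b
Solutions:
 v(b) = C1 + 4*sin(9*b/4)/9


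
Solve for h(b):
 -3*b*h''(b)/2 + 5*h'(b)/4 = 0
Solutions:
 h(b) = C1 + C2*b^(11/6)


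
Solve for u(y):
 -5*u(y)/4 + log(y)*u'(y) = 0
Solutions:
 u(y) = C1*exp(5*li(y)/4)


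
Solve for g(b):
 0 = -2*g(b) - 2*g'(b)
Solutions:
 g(b) = C1*exp(-b)


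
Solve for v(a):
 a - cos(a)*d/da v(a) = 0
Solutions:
 v(a) = C1 + Integral(a/cos(a), a)


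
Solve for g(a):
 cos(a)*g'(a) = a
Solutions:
 g(a) = C1 + Integral(a/cos(a), a)


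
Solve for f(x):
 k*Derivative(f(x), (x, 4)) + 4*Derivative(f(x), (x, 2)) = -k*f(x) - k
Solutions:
 f(x) = C1*exp(-x*sqrt((-sqrt(4 - k^2) - 2)/k)) + C2*exp(x*sqrt((-sqrt(4 - k^2) - 2)/k)) + C3*exp(-x*sqrt((sqrt(4 - k^2) - 2)/k)) + C4*exp(x*sqrt((sqrt(4 - k^2) - 2)/k)) - 1


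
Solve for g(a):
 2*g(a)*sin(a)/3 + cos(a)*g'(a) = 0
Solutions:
 g(a) = C1*cos(a)^(2/3)


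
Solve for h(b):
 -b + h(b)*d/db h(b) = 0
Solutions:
 h(b) = -sqrt(C1 + b^2)
 h(b) = sqrt(C1 + b^2)


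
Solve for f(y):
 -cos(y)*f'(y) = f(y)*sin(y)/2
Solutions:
 f(y) = C1*sqrt(cos(y))


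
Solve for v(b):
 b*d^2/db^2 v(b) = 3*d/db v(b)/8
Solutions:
 v(b) = C1 + C2*b^(11/8)


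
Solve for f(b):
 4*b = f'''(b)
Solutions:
 f(b) = C1 + C2*b + C3*b^2 + b^4/6


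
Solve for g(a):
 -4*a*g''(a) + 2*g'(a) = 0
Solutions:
 g(a) = C1 + C2*a^(3/2)


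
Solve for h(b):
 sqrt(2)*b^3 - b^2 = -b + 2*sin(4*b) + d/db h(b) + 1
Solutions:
 h(b) = C1 + sqrt(2)*b^4/4 - b^3/3 + b^2/2 - b + cos(4*b)/2


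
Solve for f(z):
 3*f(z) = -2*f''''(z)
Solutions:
 f(z) = (C1*sin(6^(1/4)*z/2) + C2*cos(6^(1/4)*z/2))*exp(-6^(1/4)*z/2) + (C3*sin(6^(1/4)*z/2) + C4*cos(6^(1/4)*z/2))*exp(6^(1/4)*z/2)


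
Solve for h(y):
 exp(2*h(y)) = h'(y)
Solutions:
 h(y) = log(-sqrt(-1/(C1 + y))) - log(2)/2
 h(y) = log(-1/(C1 + y))/2 - log(2)/2


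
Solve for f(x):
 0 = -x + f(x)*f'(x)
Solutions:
 f(x) = -sqrt(C1 + x^2)
 f(x) = sqrt(C1 + x^2)


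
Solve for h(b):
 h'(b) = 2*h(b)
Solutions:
 h(b) = C1*exp(2*b)


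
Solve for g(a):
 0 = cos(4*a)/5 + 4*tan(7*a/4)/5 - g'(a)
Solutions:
 g(a) = C1 - 16*log(cos(7*a/4))/35 + sin(4*a)/20


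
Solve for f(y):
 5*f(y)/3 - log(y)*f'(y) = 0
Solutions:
 f(y) = C1*exp(5*li(y)/3)


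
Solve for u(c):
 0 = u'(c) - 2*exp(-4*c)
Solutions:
 u(c) = C1 - exp(-4*c)/2


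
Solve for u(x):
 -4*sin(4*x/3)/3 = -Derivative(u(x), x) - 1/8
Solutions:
 u(x) = C1 - x/8 - cos(4*x/3)


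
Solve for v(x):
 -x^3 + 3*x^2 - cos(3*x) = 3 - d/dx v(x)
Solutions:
 v(x) = C1 + x^4/4 - x^3 + 3*x + sin(3*x)/3


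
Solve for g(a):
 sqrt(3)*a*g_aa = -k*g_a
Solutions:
 g(a) = C1 + a^(-sqrt(3)*re(k)/3 + 1)*(C2*sin(sqrt(3)*log(a)*Abs(im(k))/3) + C3*cos(sqrt(3)*log(a)*im(k)/3))


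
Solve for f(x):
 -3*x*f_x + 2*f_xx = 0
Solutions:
 f(x) = C1 + C2*erfi(sqrt(3)*x/2)


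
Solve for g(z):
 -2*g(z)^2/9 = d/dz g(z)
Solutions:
 g(z) = 9/(C1 + 2*z)


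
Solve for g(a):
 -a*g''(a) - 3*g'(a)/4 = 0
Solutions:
 g(a) = C1 + C2*a^(1/4)


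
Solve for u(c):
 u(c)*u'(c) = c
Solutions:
 u(c) = -sqrt(C1 + c^2)
 u(c) = sqrt(C1 + c^2)


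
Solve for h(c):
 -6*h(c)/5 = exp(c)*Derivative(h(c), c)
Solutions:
 h(c) = C1*exp(6*exp(-c)/5)


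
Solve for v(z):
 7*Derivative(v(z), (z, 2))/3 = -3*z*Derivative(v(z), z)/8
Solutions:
 v(z) = C1 + C2*erf(3*sqrt(7)*z/28)


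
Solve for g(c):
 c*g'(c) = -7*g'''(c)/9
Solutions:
 g(c) = C1 + Integral(C2*airyai(-21^(2/3)*c/7) + C3*airybi(-21^(2/3)*c/7), c)


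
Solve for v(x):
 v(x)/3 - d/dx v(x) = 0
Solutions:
 v(x) = C1*exp(x/3)


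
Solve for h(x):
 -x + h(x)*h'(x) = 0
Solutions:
 h(x) = -sqrt(C1 + x^2)
 h(x) = sqrt(C1 + x^2)


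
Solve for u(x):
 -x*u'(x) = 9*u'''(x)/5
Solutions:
 u(x) = C1 + Integral(C2*airyai(-15^(1/3)*x/3) + C3*airybi(-15^(1/3)*x/3), x)


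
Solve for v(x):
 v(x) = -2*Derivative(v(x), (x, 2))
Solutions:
 v(x) = C1*sin(sqrt(2)*x/2) + C2*cos(sqrt(2)*x/2)


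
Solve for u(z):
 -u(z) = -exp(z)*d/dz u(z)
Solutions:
 u(z) = C1*exp(-exp(-z))


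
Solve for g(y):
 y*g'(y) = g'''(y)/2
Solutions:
 g(y) = C1 + Integral(C2*airyai(2^(1/3)*y) + C3*airybi(2^(1/3)*y), y)


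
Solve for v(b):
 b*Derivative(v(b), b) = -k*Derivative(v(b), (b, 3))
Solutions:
 v(b) = C1 + Integral(C2*airyai(b*(-1/k)^(1/3)) + C3*airybi(b*(-1/k)^(1/3)), b)


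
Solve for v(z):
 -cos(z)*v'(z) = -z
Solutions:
 v(z) = C1 + Integral(z/cos(z), z)


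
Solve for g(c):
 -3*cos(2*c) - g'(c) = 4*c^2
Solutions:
 g(c) = C1 - 4*c^3/3 - 3*sin(2*c)/2


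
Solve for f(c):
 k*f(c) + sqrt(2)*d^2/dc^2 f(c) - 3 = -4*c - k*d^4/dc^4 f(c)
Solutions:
 f(c) = C1*exp(-2^(3/4)*c*sqrt((-sqrt(1 - 2*k^2) - 1)/k)/2) + C2*exp(2^(3/4)*c*sqrt((-sqrt(1 - 2*k^2) - 1)/k)/2) + C3*exp(-2^(3/4)*c*sqrt((sqrt(1 - 2*k^2) - 1)/k)/2) + C4*exp(2^(3/4)*c*sqrt((sqrt(1 - 2*k^2) - 1)/k)/2) - 4*c/k + 3/k


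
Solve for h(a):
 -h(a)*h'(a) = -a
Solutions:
 h(a) = -sqrt(C1 + a^2)
 h(a) = sqrt(C1 + a^2)


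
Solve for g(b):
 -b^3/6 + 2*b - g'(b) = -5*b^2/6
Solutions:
 g(b) = C1 - b^4/24 + 5*b^3/18 + b^2


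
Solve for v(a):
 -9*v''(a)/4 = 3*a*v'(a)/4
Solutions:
 v(a) = C1 + C2*erf(sqrt(6)*a/6)


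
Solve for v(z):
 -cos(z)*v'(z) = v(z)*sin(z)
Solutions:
 v(z) = C1*cos(z)


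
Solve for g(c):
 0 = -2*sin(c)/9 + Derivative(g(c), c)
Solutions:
 g(c) = C1 - 2*cos(c)/9


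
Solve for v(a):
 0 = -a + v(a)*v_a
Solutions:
 v(a) = -sqrt(C1 + a^2)
 v(a) = sqrt(C1 + a^2)


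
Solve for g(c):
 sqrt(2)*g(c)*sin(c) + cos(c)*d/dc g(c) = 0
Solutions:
 g(c) = C1*cos(c)^(sqrt(2))


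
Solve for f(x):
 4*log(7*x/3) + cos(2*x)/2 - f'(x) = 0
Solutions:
 f(x) = C1 + 4*x*log(x) - 4*x*log(3) - 4*x + 4*x*log(7) + sin(2*x)/4


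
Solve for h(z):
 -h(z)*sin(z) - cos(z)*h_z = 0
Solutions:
 h(z) = C1*cos(z)


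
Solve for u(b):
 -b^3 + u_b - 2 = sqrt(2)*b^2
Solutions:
 u(b) = C1 + b^4/4 + sqrt(2)*b^3/3 + 2*b


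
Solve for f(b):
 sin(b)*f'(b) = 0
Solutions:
 f(b) = C1


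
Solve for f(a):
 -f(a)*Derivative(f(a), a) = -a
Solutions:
 f(a) = -sqrt(C1 + a^2)
 f(a) = sqrt(C1 + a^2)


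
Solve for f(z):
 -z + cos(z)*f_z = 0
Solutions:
 f(z) = C1 + Integral(z/cos(z), z)


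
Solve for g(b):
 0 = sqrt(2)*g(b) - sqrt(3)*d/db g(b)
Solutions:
 g(b) = C1*exp(sqrt(6)*b/3)


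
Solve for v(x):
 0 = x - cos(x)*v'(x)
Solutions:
 v(x) = C1 + Integral(x/cos(x), x)


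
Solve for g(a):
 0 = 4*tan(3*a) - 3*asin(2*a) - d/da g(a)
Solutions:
 g(a) = C1 - 3*a*asin(2*a) - 3*sqrt(1 - 4*a^2)/2 - 4*log(cos(3*a))/3


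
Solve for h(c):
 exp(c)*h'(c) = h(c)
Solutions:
 h(c) = C1*exp(-exp(-c))


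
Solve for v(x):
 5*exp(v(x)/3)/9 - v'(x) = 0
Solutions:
 v(x) = 3*log(-1/(C1 + 5*x)) + 9*log(3)


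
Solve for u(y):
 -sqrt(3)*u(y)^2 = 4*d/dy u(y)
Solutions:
 u(y) = 4/(C1 + sqrt(3)*y)


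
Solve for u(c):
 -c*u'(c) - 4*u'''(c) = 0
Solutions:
 u(c) = C1 + Integral(C2*airyai(-2^(1/3)*c/2) + C3*airybi(-2^(1/3)*c/2), c)


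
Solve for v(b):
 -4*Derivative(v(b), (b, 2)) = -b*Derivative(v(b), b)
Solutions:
 v(b) = C1 + C2*erfi(sqrt(2)*b/4)


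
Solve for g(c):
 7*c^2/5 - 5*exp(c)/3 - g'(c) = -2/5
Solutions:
 g(c) = C1 + 7*c^3/15 + 2*c/5 - 5*exp(c)/3


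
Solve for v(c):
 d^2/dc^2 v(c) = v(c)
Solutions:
 v(c) = C1*exp(-c) + C2*exp(c)


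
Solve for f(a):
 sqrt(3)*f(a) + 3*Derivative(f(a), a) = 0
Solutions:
 f(a) = C1*exp(-sqrt(3)*a/3)


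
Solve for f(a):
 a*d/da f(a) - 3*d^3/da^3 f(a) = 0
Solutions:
 f(a) = C1 + Integral(C2*airyai(3^(2/3)*a/3) + C3*airybi(3^(2/3)*a/3), a)


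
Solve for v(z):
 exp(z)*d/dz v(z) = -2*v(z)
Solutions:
 v(z) = C1*exp(2*exp(-z))


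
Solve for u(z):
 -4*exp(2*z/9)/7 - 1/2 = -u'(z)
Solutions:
 u(z) = C1 + z/2 + 18*exp(2*z/9)/7


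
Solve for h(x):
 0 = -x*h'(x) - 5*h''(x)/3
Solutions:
 h(x) = C1 + C2*erf(sqrt(30)*x/10)


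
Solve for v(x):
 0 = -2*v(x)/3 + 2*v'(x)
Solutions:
 v(x) = C1*exp(x/3)


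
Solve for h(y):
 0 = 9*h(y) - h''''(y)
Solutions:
 h(y) = C1*exp(-sqrt(3)*y) + C2*exp(sqrt(3)*y) + C3*sin(sqrt(3)*y) + C4*cos(sqrt(3)*y)


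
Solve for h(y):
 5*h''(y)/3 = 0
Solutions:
 h(y) = C1 + C2*y


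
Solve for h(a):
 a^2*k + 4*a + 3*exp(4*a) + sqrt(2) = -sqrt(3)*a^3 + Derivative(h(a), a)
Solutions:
 h(a) = C1 + sqrt(3)*a^4/4 + a^3*k/3 + 2*a^2 + sqrt(2)*a + 3*exp(4*a)/4


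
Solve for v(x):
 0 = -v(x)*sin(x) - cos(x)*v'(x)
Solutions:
 v(x) = C1*cos(x)


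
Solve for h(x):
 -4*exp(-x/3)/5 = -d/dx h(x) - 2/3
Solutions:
 h(x) = C1 - 2*x/3 - 12*exp(-x/3)/5


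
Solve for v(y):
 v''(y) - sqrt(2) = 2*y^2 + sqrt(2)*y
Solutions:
 v(y) = C1 + C2*y + y^4/6 + sqrt(2)*y^3/6 + sqrt(2)*y^2/2


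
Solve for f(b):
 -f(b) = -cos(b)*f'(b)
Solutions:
 f(b) = C1*sqrt(sin(b) + 1)/sqrt(sin(b) - 1)


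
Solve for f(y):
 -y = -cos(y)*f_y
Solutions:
 f(y) = C1 + Integral(y/cos(y), y)


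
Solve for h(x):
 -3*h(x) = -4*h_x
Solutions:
 h(x) = C1*exp(3*x/4)


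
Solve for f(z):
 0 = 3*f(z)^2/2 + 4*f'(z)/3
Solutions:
 f(z) = 8/(C1 + 9*z)


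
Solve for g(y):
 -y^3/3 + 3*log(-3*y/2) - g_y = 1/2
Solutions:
 g(y) = C1 - y^4/12 + 3*y*log(-y) + y*(-7/2 - 3*log(2) + 3*log(3))


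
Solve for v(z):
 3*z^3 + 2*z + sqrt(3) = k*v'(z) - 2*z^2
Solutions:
 v(z) = C1 + 3*z^4/(4*k) + 2*z^3/(3*k) + z^2/k + sqrt(3)*z/k


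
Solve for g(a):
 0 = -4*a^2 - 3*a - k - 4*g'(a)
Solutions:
 g(a) = C1 - a^3/3 - 3*a^2/8 - a*k/4


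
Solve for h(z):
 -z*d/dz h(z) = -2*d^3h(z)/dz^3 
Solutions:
 h(z) = C1 + Integral(C2*airyai(2^(2/3)*z/2) + C3*airybi(2^(2/3)*z/2), z)


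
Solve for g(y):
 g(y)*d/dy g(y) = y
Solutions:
 g(y) = -sqrt(C1 + y^2)
 g(y) = sqrt(C1 + y^2)


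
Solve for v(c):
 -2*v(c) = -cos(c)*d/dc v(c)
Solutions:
 v(c) = C1*(sin(c) + 1)/(sin(c) - 1)


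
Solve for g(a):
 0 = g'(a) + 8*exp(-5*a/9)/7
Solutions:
 g(a) = C1 + 72*exp(-5*a/9)/35


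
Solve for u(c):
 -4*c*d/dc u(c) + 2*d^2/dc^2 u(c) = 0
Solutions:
 u(c) = C1 + C2*erfi(c)


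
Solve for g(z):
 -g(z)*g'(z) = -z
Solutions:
 g(z) = -sqrt(C1 + z^2)
 g(z) = sqrt(C1 + z^2)


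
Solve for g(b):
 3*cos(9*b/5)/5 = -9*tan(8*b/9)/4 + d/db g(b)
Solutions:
 g(b) = C1 - 81*log(cos(8*b/9))/32 + sin(9*b/5)/3


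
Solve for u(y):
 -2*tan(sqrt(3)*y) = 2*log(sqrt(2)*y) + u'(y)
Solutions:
 u(y) = C1 - 2*y*log(y) - y*log(2) + 2*y + 2*sqrt(3)*log(cos(sqrt(3)*y))/3


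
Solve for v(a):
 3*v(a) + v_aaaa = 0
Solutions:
 v(a) = (C1*sin(sqrt(2)*3^(1/4)*a/2) + C2*cos(sqrt(2)*3^(1/4)*a/2))*exp(-sqrt(2)*3^(1/4)*a/2) + (C3*sin(sqrt(2)*3^(1/4)*a/2) + C4*cos(sqrt(2)*3^(1/4)*a/2))*exp(sqrt(2)*3^(1/4)*a/2)


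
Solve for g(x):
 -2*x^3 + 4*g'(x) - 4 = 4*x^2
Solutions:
 g(x) = C1 + x^4/8 + x^3/3 + x


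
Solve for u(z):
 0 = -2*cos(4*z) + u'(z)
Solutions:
 u(z) = C1 + sin(4*z)/2


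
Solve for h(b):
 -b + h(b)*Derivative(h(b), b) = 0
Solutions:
 h(b) = -sqrt(C1 + b^2)
 h(b) = sqrt(C1 + b^2)


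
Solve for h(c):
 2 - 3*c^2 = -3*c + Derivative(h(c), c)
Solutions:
 h(c) = C1 - c^3 + 3*c^2/2 + 2*c


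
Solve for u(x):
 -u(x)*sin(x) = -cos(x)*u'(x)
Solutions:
 u(x) = C1/cos(x)


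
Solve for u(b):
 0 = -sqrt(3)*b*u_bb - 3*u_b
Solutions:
 u(b) = C1 + C2*b^(1 - sqrt(3))


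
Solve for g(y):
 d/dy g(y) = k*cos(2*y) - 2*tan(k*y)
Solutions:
 g(y) = C1 + k*sin(2*y)/2 - 2*Piecewise((-log(cos(k*y))/k, Ne(k, 0)), (0, True))


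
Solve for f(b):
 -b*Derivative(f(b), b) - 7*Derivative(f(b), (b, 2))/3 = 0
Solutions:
 f(b) = C1 + C2*erf(sqrt(42)*b/14)


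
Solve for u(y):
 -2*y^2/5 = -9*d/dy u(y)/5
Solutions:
 u(y) = C1 + 2*y^3/27


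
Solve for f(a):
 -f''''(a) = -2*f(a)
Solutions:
 f(a) = C1*exp(-2^(1/4)*a) + C2*exp(2^(1/4)*a) + C3*sin(2^(1/4)*a) + C4*cos(2^(1/4)*a)


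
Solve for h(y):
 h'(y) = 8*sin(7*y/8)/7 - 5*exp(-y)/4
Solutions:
 h(y) = C1 - 64*cos(7*y/8)/49 + 5*exp(-y)/4


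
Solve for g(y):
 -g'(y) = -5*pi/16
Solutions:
 g(y) = C1 + 5*pi*y/16


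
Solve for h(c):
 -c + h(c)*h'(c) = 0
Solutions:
 h(c) = -sqrt(C1 + c^2)
 h(c) = sqrt(C1 + c^2)


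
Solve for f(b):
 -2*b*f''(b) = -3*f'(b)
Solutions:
 f(b) = C1 + C2*b^(5/2)


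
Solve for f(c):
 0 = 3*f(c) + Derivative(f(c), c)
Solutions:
 f(c) = C1*exp(-3*c)


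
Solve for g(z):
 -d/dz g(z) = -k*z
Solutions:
 g(z) = C1 + k*z^2/2


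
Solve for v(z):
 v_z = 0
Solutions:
 v(z) = C1


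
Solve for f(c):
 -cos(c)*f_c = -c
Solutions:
 f(c) = C1 + Integral(c/cos(c), c)


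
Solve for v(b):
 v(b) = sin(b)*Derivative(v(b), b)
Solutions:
 v(b) = C1*sqrt(cos(b) - 1)/sqrt(cos(b) + 1)


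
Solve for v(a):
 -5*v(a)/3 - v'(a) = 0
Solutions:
 v(a) = C1*exp(-5*a/3)


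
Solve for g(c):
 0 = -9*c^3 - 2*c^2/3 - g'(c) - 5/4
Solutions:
 g(c) = C1 - 9*c^4/4 - 2*c^3/9 - 5*c/4


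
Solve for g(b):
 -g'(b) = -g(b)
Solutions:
 g(b) = C1*exp(b)


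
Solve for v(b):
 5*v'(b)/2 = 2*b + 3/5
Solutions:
 v(b) = C1 + 2*b^2/5 + 6*b/25


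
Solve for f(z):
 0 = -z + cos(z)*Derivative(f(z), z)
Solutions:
 f(z) = C1 + Integral(z/cos(z), z)


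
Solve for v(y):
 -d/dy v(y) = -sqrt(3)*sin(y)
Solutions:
 v(y) = C1 - sqrt(3)*cos(y)


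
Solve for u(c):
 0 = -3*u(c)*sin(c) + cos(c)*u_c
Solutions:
 u(c) = C1/cos(c)^3


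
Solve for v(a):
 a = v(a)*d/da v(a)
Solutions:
 v(a) = -sqrt(C1 + a^2)
 v(a) = sqrt(C1 + a^2)


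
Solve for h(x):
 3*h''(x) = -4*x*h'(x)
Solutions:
 h(x) = C1 + C2*erf(sqrt(6)*x/3)


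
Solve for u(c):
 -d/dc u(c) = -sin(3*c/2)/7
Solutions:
 u(c) = C1 - 2*cos(3*c/2)/21


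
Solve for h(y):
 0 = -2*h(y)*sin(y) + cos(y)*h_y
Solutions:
 h(y) = C1/cos(y)^2


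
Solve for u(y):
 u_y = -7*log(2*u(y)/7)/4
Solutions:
 4*Integral(1/(log(_y) - log(7) + log(2)), (_y, u(y)))/7 = C1 - y


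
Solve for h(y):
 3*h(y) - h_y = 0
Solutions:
 h(y) = C1*exp(3*y)


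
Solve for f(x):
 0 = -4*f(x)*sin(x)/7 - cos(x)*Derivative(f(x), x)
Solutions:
 f(x) = C1*cos(x)^(4/7)


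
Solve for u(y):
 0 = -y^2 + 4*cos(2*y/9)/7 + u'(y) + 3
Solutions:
 u(y) = C1 + y^3/3 - 3*y - 18*sin(2*y/9)/7


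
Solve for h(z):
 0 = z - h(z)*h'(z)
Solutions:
 h(z) = -sqrt(C1 + z^2)
 h(z) = sqrt(C1 + z^2)


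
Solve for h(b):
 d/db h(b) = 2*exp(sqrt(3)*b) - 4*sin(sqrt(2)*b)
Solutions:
 h(b) = C1 + 2*sqrt(3)*exp(sqrt(3)*b)/3 + 2*sqrt(2)*cos(sqrt(2)*b)


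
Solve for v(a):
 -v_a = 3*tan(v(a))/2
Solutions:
 v(a) = pi - asin(C1*exp(-3*a/2))
 v(a) = asin(C1*exp(-3*a/2))


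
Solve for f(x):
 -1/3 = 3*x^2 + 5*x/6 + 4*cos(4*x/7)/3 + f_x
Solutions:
 f(x) = C1 - x^3 - 5*x^2/12 - x/3 - 7*sin(4*x/7)/3


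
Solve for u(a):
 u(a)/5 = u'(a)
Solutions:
 u(a) = C1*exp(a/5)


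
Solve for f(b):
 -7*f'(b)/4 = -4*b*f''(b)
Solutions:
 f(b) = C1 + C2*b^(23/16)


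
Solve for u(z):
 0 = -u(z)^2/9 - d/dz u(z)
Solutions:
 u(z) = 9/(C1 + z)


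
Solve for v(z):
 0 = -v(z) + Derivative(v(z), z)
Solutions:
 v(z) = C1*exp(z)


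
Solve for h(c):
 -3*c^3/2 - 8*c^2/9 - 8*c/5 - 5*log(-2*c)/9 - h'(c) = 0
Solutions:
 h(c) = C1 - 3*c^4/8 - 8*c^3/27 - 4*c^2/5 - 5*c*log(-c)/9 + 5*c*(1 - log(2))/9


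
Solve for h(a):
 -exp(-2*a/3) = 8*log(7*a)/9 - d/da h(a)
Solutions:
 h(a) = C1 + 8*a*log(a)/9 + 8*a*(-1 + log(7))/9 - 3*exp(-2*a/3)/2


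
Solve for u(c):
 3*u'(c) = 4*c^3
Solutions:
 u(c) = C1 + c^4/3


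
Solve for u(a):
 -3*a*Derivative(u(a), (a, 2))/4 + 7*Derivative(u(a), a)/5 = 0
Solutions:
 u(a) = C1 + C2*a^(43/15)


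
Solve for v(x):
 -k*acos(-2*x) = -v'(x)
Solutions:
 v(x) = C1 + k*(x*acos(-2*x) + sqrt(1 - 4*x^2)/2)


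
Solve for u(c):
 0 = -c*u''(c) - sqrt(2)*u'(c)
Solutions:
 u(c) = C1 + C2*c^(1 - sqrt(2))


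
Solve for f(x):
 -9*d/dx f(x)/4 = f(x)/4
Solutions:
 f(x) = C1*exp(-x/9)


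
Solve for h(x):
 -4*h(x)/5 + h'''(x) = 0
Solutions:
 h(x) = C3*exp(10^(2/3)*x/5) + (C1*sin(10^(2/3)*sqrt(3)*x/10) + C2*cos(10^(2/3)*sqrt(3)*x/10))*exp(-10^(2/3)*x/10)


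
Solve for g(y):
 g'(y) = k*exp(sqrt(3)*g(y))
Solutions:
 g(y) = sqrt(3)*(2*log(-1/(C1 + k*y)) - log(3))/6


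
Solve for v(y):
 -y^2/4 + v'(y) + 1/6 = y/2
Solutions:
 v(y) = C1 + y^3/12 + y^2/4 - y/6


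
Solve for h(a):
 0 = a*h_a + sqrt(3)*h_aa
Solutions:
 h(a) = C1 + C2*erf(sqrt(2)*3^(3/4)*a/6)


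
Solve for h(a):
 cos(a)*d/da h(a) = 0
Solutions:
 h(a) = C1


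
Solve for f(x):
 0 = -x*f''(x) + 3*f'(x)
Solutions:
 f(x) = C1 + C2*x^4


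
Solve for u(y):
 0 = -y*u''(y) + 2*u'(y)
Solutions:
 u(y) = C1 + C2*y^3


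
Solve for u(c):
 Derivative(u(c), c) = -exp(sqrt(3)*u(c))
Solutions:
 u(c) = sqrt(3)*(2*log(1/(C1 + c)) - log(3))/6


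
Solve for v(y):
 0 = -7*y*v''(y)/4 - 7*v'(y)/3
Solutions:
 v(y) = C1 + C2/y^(1/3)


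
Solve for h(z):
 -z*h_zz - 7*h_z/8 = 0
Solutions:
 h(z) = C1 + C2*z^(1/8)


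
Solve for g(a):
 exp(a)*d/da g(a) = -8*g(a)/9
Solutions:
 g(a) = C1*exp(8*exp(-a)/9)


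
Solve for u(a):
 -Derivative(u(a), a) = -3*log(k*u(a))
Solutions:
 li(k*u(a))/k = C1 + 3*a


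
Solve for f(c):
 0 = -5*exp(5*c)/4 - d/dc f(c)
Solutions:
 f(c) = C1 - exp(5*c)/4


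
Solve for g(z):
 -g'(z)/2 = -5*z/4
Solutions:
 g(z) = C1 + 5*z^2/4


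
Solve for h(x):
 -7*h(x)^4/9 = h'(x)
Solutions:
 h(x) = 3^(1/3)*(1/(C1 + 7*x))^(1/3)
 h(x) = (-3^(1/3) - 3^(5/6)*I)*(1/(C1 + 7*x))^(1/3)/2
 h(x) = (-3^(1/3) + 3^(5/6)*I)*(1/(C1 + 7*x))^(1/3)/2


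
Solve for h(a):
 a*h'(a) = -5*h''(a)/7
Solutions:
 h(a) = C1 + C2*erf(sqrt(70)*a/10)


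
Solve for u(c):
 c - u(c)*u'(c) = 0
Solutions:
 u(c) = -sqrt(C1 + c^2)
 u(c) = sqrt(C1 + c^2)


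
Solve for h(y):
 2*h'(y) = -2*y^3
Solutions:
 h(y) = C1 - y^4/4


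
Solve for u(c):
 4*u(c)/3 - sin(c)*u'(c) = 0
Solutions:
 u(c) = C1*(cos(c) - 1)^(2/3)/(cos(c) + 1)^(2/3)


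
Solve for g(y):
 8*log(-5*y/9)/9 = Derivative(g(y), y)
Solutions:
 g(y) = C1 + 8*y*log(-y)/9 + 8*y*(-2*log(3) - 1 + log(5))/9


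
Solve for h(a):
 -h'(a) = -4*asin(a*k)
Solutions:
 h(a) = C1 + 4*Piecewise((a*asin(a*k) + sqrt(-a^2*k^2 + 1)/k, Ne(k, 0)), (0, True))


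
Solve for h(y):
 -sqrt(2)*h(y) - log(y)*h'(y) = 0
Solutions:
 h(y) = C1*exp(-sqrt(2)*li(y))


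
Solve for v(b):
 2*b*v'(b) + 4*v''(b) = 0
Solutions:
 v(b) = C1 + C2*erf(b/2)


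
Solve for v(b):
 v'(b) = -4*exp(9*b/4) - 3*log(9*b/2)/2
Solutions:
 v(b) = C1 - 3*b*log(b)/2 + b*(-3*log(3) + 3*log(2)/2 + 3/2) - 16*exp(9*b/4)/9


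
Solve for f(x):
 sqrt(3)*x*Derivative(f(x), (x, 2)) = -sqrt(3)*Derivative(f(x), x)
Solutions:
 f(x) = C1 + C2*log(x)


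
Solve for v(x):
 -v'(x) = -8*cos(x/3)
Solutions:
 v(x) = C1 + 24*sin(x/3)


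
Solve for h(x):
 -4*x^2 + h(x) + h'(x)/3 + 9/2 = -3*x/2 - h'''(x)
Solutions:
 h(x) = C1*exp(2^(1/3)*x*(-2/(27 + sqrt(733))^(1/3) + 2^(1/3)*(27 + sqrt(733))^(1/3))/12)*sin(2^(1/3)*sqrt(3)*x*(2/(27 + sqrt(733))^(1/3) + 2^(1/3)*(27 + sqrt(733))^(1/3))/12) + C2*exp(2^(1/3)*x*(-2/(27 + sqrt(733))^(1/3) + 2^(1/3)*(27 + sqrt(733))^(1/3))/12)*cos(2^(1/3)*sqrt(3)*x*(2/(27 + sqrt(733))^(1/3) + 2^(1/3)*(27 + sqrt(733))^(1/3))/12) + C3*exp(-2^(1/3)*x*(-2/(27 + sqrt(733))^(1/3) + 2^(1/3)*(27 + sqrt(733))^(1/3))/6) + 4*x^2 - 25*x/6 - 28/9


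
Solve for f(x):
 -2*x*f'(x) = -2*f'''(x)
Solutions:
 f(x) = C1 + Integral(C2*airyai(x) + C3*airybi(x), x)


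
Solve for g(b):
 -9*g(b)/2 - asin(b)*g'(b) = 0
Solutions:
 g(b) = C1*exp(-9*Integral(1/asin(b), b)/2)


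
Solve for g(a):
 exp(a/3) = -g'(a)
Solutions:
 g(a) = C1 - 3*exp(a/3)


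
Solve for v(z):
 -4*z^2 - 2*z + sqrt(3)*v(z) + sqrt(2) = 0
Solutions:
 v(z) = 4*sqrt(3)*z^2/3 + 2*sqrt(3)*z/3 - sqrt(6)/3


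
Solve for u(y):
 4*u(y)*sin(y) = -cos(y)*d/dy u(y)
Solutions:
 u(y) = C1*cos(y)^4


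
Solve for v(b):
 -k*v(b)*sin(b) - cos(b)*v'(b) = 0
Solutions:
 v(b) = C1*exp(k*log(cos(b)))


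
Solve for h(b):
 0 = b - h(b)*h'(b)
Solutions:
 h(b) = -sqrt(C1 + b^2)
 h(b) = sqrt(C1 + b^2)


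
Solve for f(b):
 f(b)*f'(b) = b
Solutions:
 f(b) = -sqrt(C1 + b^2)
 f(b) = sqrt(C1 + b^2)


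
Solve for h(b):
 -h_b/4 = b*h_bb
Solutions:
 h(b) = C1 + C2*b^(3/4)


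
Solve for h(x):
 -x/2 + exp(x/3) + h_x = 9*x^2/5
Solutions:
 h(x) = C1 + 3*x^3/5 + x^2/4 - 3*exp(x/3)


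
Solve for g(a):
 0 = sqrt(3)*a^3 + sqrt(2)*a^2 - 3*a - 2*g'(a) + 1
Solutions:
 g(a) = C1 + sqrt(3)*a^4/8 + sqrt(2)*a^3/6 - 3*a^2/4 + a/2


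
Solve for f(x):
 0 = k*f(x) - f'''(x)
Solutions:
 f(x) = C1*exp(k^(1/3)*x) + C2*exp(k^(1/3)*x*(-1 + sqrt(3)*I)/2) + C3*exp(-k^(1/3)*x*(1 + sqrt(3)*I)/2)


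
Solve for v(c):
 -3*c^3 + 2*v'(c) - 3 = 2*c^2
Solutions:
 v(c) = C1 + 3*c^4/8 + c^3/3 + 3*c/2


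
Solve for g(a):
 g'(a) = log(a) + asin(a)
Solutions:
 g(a) = C1 + a*log(a) + a*asin(a) - a + sqrt(1 - a^2)


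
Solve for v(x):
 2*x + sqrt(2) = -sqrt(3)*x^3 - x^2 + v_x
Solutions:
 v(x) = C1 + sqrt(3)*x^4/4 + x^3/3 + x^2 + sqrt(2)*x


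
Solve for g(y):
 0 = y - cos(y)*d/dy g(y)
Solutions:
 g(y) = C1 + Integral(y/cos(y), y)


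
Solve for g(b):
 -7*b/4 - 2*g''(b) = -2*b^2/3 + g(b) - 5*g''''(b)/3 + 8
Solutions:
 g(b) = C1*exp(-sqrt(5)*b*sqrt(3 + 2*sqrt(6))/5) + C2*exp(sqrt(5)*b*sqrt(3 + 2*sqrt(6))/5) + C3*sin(sqrt(5)*b*sqrt(-3 + 2*sqrt(6))/5) + C4*cos(sqrt(5)*b*sqrt(-3 + 2*sqrt(6))/5) + 2*b^2/3 - 7*b/4 - 32/3


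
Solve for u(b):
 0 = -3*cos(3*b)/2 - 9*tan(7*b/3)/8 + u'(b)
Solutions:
 u(b) = C1 - 27*log(cos(7*b/3))/56 + sin(3*b)/2


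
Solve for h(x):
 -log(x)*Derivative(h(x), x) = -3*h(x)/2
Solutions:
 h(x) = C1*exp(3*li(x)/2)


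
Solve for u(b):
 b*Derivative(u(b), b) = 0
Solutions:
 u(b) = C1


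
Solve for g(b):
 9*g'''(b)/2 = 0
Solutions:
 g(b) = C1 + C2*b + C3*b^2


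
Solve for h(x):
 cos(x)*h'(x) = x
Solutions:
 h(x) = C1 + Integral(x/cos(x), x)


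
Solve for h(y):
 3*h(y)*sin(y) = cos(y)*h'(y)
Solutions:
 h(y) = C1/cos(y)^3


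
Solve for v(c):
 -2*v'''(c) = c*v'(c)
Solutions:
 v(c) = C1 + Integral(C2*airyai(-2^(2/3)*c/2) + C3*airybi(-2^(2/3)*c/2), c)


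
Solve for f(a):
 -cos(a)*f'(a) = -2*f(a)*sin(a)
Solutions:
 f(a) = C1/cos(a)^2


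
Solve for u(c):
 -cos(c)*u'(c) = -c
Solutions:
 u(c) = C1 + Integral(c/cos(c), c)


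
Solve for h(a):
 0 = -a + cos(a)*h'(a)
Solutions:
 h(a) = C1 + Integral(a/cos(a), a)


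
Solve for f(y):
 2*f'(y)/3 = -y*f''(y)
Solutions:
 f(y) = C1 + C2*y^(1/3)


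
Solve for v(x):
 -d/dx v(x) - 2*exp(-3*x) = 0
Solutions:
 v(x) = C1 + 2*exp(-3*x)/3


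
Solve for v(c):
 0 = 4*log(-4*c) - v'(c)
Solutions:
 v(c) = C1 + 4*c*log(-c) + 4*c*(-1 + 2*log(2))


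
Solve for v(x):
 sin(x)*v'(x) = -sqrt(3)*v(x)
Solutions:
 v(x) = C1*(cos(x) + 1)^(sqrt(3)/2)/(cos(x) - 1)^(sqrt(3)/2)


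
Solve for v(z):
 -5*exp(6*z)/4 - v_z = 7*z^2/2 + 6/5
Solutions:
 v(z) = C1 - 7*z^3/6 - 6*z/5 - 5*exp(6*z)/24


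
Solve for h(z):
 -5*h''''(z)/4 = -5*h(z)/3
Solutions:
 h(z) = C1*exp(-sqrt(2)*3^(3/4)*z/3) + C2*exp(sqrt(2)*3^(3/4)*z/3) + C3*sin(sqrt(2)*3^(3/4)*z/3) + C4*cos(sqrt(2)*3^(3/4)*z/3)


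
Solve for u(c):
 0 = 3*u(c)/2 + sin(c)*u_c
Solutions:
 u(c) = C1*(cos(c) + 1)^(3/4)/(cos(c) - 1)^(3/4)


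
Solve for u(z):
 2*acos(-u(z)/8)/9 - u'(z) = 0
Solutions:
 Integral(1/acos(-_y/8), (_y, u(z))) = C1 + 2*z/9


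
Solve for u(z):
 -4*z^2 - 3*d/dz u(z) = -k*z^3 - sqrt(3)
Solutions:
 u(z) = C1 + k*z^4/12 - 4*z^3/9 + sqrt(3)*z/3


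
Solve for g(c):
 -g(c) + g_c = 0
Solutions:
 g(c) = C1*exp(c)


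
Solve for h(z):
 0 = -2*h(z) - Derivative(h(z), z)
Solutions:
 h(z) = C1*exp(-2*z)


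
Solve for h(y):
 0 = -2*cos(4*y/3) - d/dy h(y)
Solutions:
 h(y) = C1 - 3*sin(4*y/3)/2


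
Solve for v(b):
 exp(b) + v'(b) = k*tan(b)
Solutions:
 v(b) = C1 - k*log(cos(b)) - exp(b)


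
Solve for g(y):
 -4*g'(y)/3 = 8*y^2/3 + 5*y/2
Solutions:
 g(y) = C1 - 2*y^3/3 - 15*y^2/16


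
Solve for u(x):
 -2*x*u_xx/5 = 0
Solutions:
 u(x) = C1 + C2*x


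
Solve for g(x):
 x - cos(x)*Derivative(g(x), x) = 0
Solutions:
 g(x) = C1 + Integral(x/cos(x), x)


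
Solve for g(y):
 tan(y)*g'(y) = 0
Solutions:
 g(y) = C1


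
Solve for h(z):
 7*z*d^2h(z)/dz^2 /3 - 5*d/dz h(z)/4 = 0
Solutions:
 h(z) = C1 + C2*z^(43/28)


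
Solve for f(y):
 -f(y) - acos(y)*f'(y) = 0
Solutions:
 f(y) = C1*exp(-Integral(1/acos(y), y))


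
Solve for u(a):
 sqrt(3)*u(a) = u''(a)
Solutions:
 u(a) = C1*exp(-3^(1/4)*a) + C2*exp(3^(1/4)*a)


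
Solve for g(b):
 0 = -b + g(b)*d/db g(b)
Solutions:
 g(b) = -sqrt(C1 + b^2)
 g(b) = sqrt(C1 + b^2)


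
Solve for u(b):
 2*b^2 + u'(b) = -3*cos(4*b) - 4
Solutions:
 u(b) = C1 - 2*b^3/3 - 4*b - 3*sin(4*b)/4


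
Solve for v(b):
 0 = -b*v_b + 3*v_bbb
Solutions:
 v(b) = C1 + Integral(C2*airyai(3^(2/3)*b/3) + C3*airybi(3^(2/3)*b/3), b)


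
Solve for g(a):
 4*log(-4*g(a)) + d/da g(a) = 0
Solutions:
 Integral(1/(log(-_y) + 2*log(2)), (_y, g(a)))/4 = C1 - a


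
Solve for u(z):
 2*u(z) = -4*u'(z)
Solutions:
 u(z) = C1*exp(-z/2)


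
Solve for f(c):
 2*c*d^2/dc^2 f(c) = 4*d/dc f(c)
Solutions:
 f(c) = C1 + C2*c^3


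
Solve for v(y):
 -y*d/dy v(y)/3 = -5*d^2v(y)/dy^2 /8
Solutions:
 v(y) = C1 + C2*erfi(2*sqrt(15)*y/15)


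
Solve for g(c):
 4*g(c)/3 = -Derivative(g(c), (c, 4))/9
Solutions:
 g(c) = (C1*sin(3^(1/4)*c) + C2*cos(3^(1/4)*c))*exp(-3^(1/4)*c) + (C3*sin(3^(1/4)*c) + C4*cos(3^(1/4)*c))*exp(3^(1/4)*c)


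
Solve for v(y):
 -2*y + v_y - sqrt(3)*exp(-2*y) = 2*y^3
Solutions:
 v(y) = C1 + y^4/2 + y^2 - sqrt(3)*exp(-2*y)/2


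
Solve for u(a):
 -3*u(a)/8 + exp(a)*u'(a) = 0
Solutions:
 u(a) = C1*exp(-3*exp(-a)/8)


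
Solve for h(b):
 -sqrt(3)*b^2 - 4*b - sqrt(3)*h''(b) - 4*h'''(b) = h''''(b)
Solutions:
 h(b) = C1 + C2*b + C3*exp(b*(-2 + sqrt(4 - sqrt(3)))) + C4*exp(-b*(sqrt(4 - sqrt(3)) + 2)) - b^4/12 + 2*sqrt(3)*b^3/9 + b^2*(-8 + sqrt(3))/3


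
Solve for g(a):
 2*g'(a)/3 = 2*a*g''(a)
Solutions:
 g(a) = C1 + C2*a^(4/3)


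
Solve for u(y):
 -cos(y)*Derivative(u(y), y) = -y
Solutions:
 u(y) = C1 + Integral(y/cos(y), y)


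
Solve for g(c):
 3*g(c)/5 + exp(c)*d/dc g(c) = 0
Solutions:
 g(c) = C1*exp(3*exp(-c)/5)


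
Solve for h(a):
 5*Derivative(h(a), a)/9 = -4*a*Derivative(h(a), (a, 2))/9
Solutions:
 h(a) = C1 + C2/a^(1/4)


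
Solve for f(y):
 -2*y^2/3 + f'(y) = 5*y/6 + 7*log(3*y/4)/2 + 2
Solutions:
 f(y) = C1 + 2*y^3/9 + 5*y^2/12 + 7*y*log(y)/2 - 7*y*log(2) - 3*y/2 + 7*y*log(3)/2


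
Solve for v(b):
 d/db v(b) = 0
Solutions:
 v(b) = C1


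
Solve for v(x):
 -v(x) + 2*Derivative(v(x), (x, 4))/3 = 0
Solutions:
 v(x) = C1*exp(-2^(3/4)*3^(1/4)*x/2) + C2*exp(2^(3/4)*3^(1/4)*x/2) + C3*sin(2^(3/4)*3^(1/4)*x/2) + C4*cos(2^(3/4)*3^(1/4)*x/2)


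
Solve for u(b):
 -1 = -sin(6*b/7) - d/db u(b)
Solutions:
 u(b) = C1 + b + 7*cos(6*b/7)/6


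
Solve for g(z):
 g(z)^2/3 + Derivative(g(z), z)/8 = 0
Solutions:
 g(z) = 3/(C1 + 8*z)


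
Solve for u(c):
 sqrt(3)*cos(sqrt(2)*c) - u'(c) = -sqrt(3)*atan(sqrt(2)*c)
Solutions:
 u(c) = C1 + sqrt(3)*(c*atan(sqrt(2)*c) - sqrt(2)*log(2*c^2 + 1)/4) + sqrt(6)*sin(sqrt(2)*c)/2


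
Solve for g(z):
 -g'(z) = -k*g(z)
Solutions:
 g(z) = C1*exp(k*z)


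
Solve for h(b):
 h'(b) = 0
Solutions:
 h(b) = C1


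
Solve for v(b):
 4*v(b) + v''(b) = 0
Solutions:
 v(b) = C1*sin(2*b) + C2*cos(2*b)


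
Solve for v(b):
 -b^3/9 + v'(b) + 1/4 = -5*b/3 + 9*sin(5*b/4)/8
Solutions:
 v(b) = C1 + b^4/36 - 5*b^2/6 - b/4 - 9*cos(5*b/4)/10


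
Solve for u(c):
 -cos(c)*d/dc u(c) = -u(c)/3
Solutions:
 u(c) = C1*(sin(c) + 1)^(1/6)/(sin(c) - 1)^(1/6)


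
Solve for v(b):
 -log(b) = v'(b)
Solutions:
 v(b) = C1 - b*log(b) + b


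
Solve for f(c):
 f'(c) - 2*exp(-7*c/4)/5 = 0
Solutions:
 f(c) = C1 - 8*exp(-7*c/4)/35


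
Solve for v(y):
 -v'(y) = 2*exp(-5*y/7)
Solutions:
 v(y) = C1 + 14*exp(-5*y/7)/5


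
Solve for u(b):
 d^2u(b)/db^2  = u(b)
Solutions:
 u(b) = C1*exp(-b) + C2*exp(b)


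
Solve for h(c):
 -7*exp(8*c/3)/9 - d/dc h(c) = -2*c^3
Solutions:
 h(c) = C1 + c^4/2 - 7*exp(8*c/3)/24


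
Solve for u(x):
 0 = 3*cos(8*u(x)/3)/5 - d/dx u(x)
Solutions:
 -3*x/5 - 3*log(sin(8*u(x)/3) - 1)/16 + 3*log(sin(8*u(x)/3) + 1)/16 = C1


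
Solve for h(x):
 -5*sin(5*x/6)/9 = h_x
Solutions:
 h(x) = C1 + 2*cos(5*x/6)/3


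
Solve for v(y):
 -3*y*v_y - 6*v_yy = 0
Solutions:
 v(y) = C1 + C2*erf(y/2)


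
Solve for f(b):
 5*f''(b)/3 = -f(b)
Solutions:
 f(b) = C1*sin(sqrt(15)*b/5) + C2*cos(sqrt(15)*b/5)


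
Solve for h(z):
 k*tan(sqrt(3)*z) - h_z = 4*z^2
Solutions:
 h(z) = C1 - sqrt(3)*k*log(cos(sqrt(3)*z))/3 - 4*z^3/3


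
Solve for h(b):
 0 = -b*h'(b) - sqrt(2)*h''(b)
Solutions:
 h(b) = C1 + C2*erf(2^(1/4)*b/2)


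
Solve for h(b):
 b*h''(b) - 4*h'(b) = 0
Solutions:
 h(b) = C1 + C2*b^5


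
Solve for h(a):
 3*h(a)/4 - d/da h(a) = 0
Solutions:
 h(a) = C1*exp(3*a/4)


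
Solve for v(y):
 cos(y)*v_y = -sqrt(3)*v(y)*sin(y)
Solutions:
 v(y) = C1*cos(y)^(sqrt(3))


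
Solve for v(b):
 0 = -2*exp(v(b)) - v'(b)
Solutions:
 v(b) = log(1/(C1 + 2*b))


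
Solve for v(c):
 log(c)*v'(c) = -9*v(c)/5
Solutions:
 v(c) = C1*exp(-9*li(c)/5)


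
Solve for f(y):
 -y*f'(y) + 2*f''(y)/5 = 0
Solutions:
 f(y) = C1 + C2*erfi(sqrt(5)*y/2)


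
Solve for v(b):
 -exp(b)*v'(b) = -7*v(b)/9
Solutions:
 v(b) = C1*exp(-7*exp(-b)/9)


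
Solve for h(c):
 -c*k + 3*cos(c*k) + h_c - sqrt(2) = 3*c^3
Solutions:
 h(c) = C1 + 3*c^4/4 + c^2*k/2 + sqrt(2)*c - 3*sin(c*k)/k


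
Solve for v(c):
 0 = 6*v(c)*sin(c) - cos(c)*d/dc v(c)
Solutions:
 v(c) = C1/cos(c)^6


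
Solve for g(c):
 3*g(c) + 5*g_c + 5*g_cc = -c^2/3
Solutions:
 g(c) = -c^2/9 + 10*c/27 + (C1*sin(sqrt(35)*c/10) + C2*cos(sqrt(35)*c/10))*exp(-c/2) - 20/81


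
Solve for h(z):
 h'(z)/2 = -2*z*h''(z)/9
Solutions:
 h(z) = C1 + C2/z^(5/4)


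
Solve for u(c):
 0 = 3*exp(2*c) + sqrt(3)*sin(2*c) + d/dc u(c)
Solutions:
 u(c) = C1 - 3*exp(2*c)/2 + sqrt(3)*cos(2*c)/2


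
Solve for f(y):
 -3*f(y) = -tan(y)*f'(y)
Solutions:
 f(y) = C1*sin(y)^3


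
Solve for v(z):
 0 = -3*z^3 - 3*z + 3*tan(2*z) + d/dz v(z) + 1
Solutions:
 v(z) = C1 + 3*z^4/4 + 3*z^2/2 - z + 3*log(cos(2*z))/2


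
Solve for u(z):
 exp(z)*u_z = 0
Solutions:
 u(z) = C1


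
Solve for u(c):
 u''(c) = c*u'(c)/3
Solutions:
 u(c) = C1 + C2*erfi(sqrt(6)*c/6)


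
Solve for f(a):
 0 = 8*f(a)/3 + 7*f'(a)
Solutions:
 f(a) = C1*exp(-8*a/21)


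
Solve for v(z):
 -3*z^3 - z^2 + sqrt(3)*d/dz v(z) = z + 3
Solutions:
 v(z) = C1 + sqrt(3)*z^4/4 + sqrt(3)*z^3/9 + sqrt(3)*z^2/6 + sqrt(3)*z


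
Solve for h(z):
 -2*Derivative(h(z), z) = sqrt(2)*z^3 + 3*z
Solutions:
 h(z) = C1 - sqrt(2)*z^4/8 - 3*z^2/4


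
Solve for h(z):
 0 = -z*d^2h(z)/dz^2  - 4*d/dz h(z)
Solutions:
 h(z) = C1 + C2/z^3


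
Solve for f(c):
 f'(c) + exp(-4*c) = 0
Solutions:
 f(c) = C1 + exp(-4*c)/4


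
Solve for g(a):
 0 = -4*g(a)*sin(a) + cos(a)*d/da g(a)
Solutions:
 g(a) = C1/cos(a)^4


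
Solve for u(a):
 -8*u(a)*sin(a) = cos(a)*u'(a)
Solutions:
 u(a) = C1*cos(a)^8


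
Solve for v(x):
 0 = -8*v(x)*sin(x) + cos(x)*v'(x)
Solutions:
 v(x) = C1/cos(x)^8


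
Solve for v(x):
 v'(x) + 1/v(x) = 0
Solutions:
 v(x) = -sqrt(C1 - 2*x)
 v(x) = sqrt(C1 - 2*x)


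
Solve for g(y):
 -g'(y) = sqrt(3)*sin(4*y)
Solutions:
 g(y) = C1 + sqrt(3)*cos(4*y)/4


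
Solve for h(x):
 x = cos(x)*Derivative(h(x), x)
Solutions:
 h(x) = C1 + Integral(x/cos(x), x)


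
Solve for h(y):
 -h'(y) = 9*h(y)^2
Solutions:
 h(y) = 1/(C1 + 9*y)


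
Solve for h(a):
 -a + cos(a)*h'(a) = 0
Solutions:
 h(a) = C1 + Integral(a/cos(a), a)


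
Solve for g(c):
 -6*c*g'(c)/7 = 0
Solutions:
 g(c) = C1


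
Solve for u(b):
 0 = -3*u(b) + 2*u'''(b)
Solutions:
 u(b) = C3*exp(2^(2/3)*3^(1/3)*b/2) + (C1*sin(2^(2/3)*3^(5/6)*b/4) + C2*cos(2^(2/3)*3^(5/6)*b/4))*exp(-2^(2/3)*3^(1/3)*b/4)


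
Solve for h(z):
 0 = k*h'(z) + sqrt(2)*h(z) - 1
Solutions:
 h(z) = C1*exp(-sqrt(2)*z/k) + sqrt(2)/2


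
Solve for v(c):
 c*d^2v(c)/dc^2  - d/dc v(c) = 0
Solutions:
 v(c) = C1 + C2*c^2


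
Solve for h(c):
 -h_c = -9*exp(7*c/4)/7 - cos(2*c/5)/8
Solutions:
 h(c) = C1 + 36*exp(7*c/4)/49 + 5*sin(2*c/5)/16


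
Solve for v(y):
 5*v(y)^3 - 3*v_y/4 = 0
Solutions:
 v(y) = -sqrt(6)*sqrt(-1/(C1 + 20*y))/2
 v(y) = sqrt(6)*sqrt(-1/(C1 + 20*y))/2


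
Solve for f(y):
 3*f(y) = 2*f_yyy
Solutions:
 f(y) = C3*exp(2^(2/3)*3^(1/3)*y/2) + (C1*sin(2^(2/3)*3^(5/6)*y/4) + C2*cos(2^(2/3)*3^(5/6)*y/4))*exp(-2^(2/3)*3^(1/3)*y/4)


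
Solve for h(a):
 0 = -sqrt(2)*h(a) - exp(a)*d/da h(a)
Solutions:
 h(a) = C1*exp(sqrt(2)*exp(-a))


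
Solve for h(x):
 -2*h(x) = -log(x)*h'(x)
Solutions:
 h(x) = C1*exp(2*li(x))


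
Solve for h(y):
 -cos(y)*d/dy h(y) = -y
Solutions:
 h(y) = C1 + Integral(y/cos(y), y)


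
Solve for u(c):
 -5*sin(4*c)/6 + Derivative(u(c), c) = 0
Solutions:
 u(c) = C1 - 5*cos(4*c)/24


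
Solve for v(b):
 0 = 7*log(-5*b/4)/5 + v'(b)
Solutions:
 v(b) = C1 - 7*b*log(-b)/5 + 7*b*(-log(5) + 1 + 2*log(2))/5


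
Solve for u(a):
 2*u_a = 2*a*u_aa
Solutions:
 u(a) = C1 + C2*a^2


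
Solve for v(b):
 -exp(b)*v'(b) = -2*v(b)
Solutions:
 v(b) = C1*exp(-2*exp(-b))


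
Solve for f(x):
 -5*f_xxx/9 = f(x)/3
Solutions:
 f(x) = C3*exp(-3^(1/3)*5^(2/3)*x/5) + (C1*sin(3^(5/6)*5^(2/3)*x/10) + C2*cos(3^(5/6)*5^(2/3)*x/10))*exp(3^(1/3)*5^(2/3)*x/10)


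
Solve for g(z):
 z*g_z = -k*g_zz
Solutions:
 g(z) = C1 + C2*sqrt(k)*erf(sqrt(2)*z*sqrt(1/k)/2)


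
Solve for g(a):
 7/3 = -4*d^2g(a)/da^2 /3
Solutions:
 g(a) = C1 + C2*a - 7*a^2/8


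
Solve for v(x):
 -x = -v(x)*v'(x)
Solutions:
 v(x) = -sqrt(C1 + x^2)
 v(x) = sqrt(C1 + x^2)


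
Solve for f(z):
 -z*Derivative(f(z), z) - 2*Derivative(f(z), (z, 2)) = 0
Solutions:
 f(z) = C1 + C2*erf(z/2)


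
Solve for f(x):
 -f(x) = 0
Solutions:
 f(x) = 0


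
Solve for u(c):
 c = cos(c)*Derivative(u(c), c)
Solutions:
 u(c) = C1 + Integral(c/cos(c), c)


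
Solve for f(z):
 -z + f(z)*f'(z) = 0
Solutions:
 f(z) = -sqrt(C1 + z^2)
 f(z) = sqrt(C1 + z^2)


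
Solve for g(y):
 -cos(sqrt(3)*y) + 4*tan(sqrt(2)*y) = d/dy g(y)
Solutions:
 g(y) = C1 - 2*sqrt(2)*log(cos(sqrt(2)*y)) - sqrt(3)*sin(sqrt(3)*y)/3


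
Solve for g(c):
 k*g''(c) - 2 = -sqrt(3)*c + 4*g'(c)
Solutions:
 g(c) = C1 + C2*exp(4*c/k) + sqrt(3)*c^2/8 + sqrt(3)*c*k/16 - c/2


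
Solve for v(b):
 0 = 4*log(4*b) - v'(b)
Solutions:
 v(b) = C1 + 4*b*log(b) - 4*b + b*log(256)


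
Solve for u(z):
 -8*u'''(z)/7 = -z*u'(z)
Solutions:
 u(z) = C1 + Integral(C2*airyai(7^(1/3)*z/2) + C3*airybi(7^(1/3)*z/2), z)


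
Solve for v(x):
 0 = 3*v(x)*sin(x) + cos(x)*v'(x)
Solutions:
 v(x) = C1*cos(x)^3


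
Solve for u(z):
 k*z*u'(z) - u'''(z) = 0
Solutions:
 u(z) = C1 + Integral(C2*airyai(k^(1/3)*z) + C3*airybi(k^(1/3)*z), z)


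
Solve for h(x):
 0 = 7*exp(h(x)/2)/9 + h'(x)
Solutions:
 h(x) = 2*log(1/(C1 + 7*x)) + 2*log(18)


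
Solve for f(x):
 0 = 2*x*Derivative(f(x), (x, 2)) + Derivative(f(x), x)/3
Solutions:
 f(x) = C1 + C2*x^(5/6)


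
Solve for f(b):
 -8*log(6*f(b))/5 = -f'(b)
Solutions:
 -5*Integral(1/(log(_y) + log(6)), (_y, f(b)))/8 = C1 - b


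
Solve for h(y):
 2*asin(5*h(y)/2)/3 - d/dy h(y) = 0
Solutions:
 Integral(1/asin(5*_y/2), (_y, h(y))) = C1 + 2*y/3


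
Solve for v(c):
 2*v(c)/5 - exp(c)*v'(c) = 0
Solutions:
 v(c) = C1*exp(-2*exp(-c)/5)


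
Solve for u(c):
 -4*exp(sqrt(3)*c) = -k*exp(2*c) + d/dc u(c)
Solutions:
 u(c) = C1 + k*exp(2*c)/2 - 4*sqrt(3)*exp(sqrt(3)*c)/3


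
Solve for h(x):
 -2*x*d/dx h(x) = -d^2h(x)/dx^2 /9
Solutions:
 h(x) = C1 + C2*erfi(3*x)


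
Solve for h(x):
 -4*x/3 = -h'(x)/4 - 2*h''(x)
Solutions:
 h(x) = C1 + C2*exp(-x/8) + 8*x^2/3 - 128*x/3


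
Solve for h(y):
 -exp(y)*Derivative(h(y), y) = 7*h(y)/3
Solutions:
 h(y) = C1*exp(7*exp(-y)/3)


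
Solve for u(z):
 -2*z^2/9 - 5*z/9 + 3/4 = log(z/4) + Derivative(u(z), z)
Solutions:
 u(z) = C1 - 2*z^3/27 - 5*z^2/18 - z*log(z) + 2*z*log(2) + 7*z/4


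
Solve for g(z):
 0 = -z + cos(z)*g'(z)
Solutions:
 g(z) = C1 + Integral(z/cos(z), z)


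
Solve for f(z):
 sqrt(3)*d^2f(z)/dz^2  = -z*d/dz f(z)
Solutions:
 f(z) = C1 + C2*erf(sqrt(2)*3^(3/4)*z/6)


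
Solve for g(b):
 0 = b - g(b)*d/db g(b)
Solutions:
 g(b) = -sqrt(C1 + b^2)
 g(b) = sqrt(C1 + b^2)


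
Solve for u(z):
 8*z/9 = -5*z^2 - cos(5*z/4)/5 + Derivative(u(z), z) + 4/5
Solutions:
 u(z) = C1 + 5*z^3/3 + 4*z^2/9 - 4*z/5 + 4*sin(5*z/4)/25


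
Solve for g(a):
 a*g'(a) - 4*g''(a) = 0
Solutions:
 g(a) = C1 + C2*erfi(sqrt(2)*a/4)


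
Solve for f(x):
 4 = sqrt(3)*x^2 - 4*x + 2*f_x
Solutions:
 f(x) = C1 - sqrt(3)*x^3/6 + x^2 + 2*x


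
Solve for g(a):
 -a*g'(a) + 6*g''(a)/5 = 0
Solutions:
 g(a) = C1 + C2*erfi(sqrt(15)*a/6)


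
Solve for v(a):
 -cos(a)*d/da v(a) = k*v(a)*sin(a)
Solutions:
 v(a) = C1*exp(k*log(cos(a)))


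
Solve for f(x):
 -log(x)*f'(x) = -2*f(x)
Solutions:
 f(x) = C1*exp(2*li(x))


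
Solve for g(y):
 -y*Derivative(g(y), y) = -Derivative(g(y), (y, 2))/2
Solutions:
 g(y) = C1 + C2*erfi(y)


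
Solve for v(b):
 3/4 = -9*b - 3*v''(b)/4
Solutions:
 v(b) = C1 + C2*b - 2*b^3 - b^2/2


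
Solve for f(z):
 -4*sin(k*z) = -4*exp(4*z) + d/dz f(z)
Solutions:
 f(z) = C1 + exp(4*z) + 4*cos(k*z)/k


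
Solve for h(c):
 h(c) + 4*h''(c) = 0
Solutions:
 h(c) = C1*sin(c/2) + C2*cos(c/2)


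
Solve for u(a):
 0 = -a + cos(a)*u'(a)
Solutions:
 u(a) = C1 + Integral(a/cos(a), a)


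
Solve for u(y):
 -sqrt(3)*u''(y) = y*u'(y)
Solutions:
 u(y) = C1 + C2*erf(sqrt(2)*3^(3/4)*y/6)


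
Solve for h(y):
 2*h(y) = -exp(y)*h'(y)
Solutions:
 h(y) = C1*exp(2*exp(-y))


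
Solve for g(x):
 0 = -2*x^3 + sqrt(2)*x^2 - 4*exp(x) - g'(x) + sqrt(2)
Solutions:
 g(x) = C1 - x^4/2 + sqrt(2)*x^3/3 + sqrt(2)*x - 4*exp(x)
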